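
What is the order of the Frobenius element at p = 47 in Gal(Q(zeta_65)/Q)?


The Frobenius at p in Gal(Q(zeta_n)/Q) = (Z/nZ)* is the class of p, so its order is ord_65(47), the smallest k >= 1 with 47^k = 1 mod 65.
n = 65 = 5 * 13, phi(65) = 48; the order divides phi(n).
Divisors of 48: 1, 2, 3, 4, 6, 8, 12, 16, 24, 48
Repeated squaring mod 65: 47^1 = 47, 47^2 = 64, 47^4 = 1, 47^8 = 1, 47^16 = 1, 47^32 = 1
Test divisors in increasing order:
  k=1: 47^1 = 47 mod 65
  k=2: 47^2 = 64 mod 65
  k=3: 47^3 = 64 * 47 = 18 mod 65
  k=4: 47^4 = 1 mod 65  <- first divisor giving 1
Order = 4

4


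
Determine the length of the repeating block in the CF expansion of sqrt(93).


Run the CF algorithm for sqrt(93).
a_0 = floor(sqrt(93)) = 9; set m_0=0, q_0=1.
Recurrence: m' = q*a - m,  q' = (d - m'^2)/q,  a' = floor((a_0 + m')/q').
  step 1: m=9, q=12, a=1
  step 2: m=3, q=7, a=1
  step 3: m=4, q=11, a=1
  step 4: m=7, q=4, a=4
  step 5: m=9, q=3, a=6
  step 6: m=9, q=4, a=4
  step 7: m=7, q=11, a=1
  step 8: m=4, q=7, a=1
  step 9: m=3, q=12, a=1
  step 10: m=9, q=1, a=18
a_10 = 2*a_0 = 18, so the period closes here.
sqrt(93) = [9; 1, 1, 1, 4, 6, 4, 1, 1, 1, 18]
Period length = 10

10


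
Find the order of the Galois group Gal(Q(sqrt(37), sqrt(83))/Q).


The 2 square roots of distinct primes are multiplicatively independent over Q,
so [K:Q] = 2^2 and Gal(K/Q) is isomorphic to (Z/2Z)^2.
|Gal| = 2^2 = 4

4


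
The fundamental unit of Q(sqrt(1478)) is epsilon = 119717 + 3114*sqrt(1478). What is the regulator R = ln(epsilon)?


epsilon = 119717 + 3114*sqrt(1478)
= 239434.0000
R = ln(239434.0000)
= 12.3860

12.3860


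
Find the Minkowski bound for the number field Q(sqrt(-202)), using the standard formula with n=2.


d = -202, d mod 4 = 2, so disc(K) = 4d = -808; |disc(K)| = 808
Imaginary quadratic field, so n = 2, s = r2 = 1, r1 = 0
M = (n!/n^n) * (4/pi)^s * sqrt(|disc(K)|) = (2!/2^2) * (4/pi)^1 * sqrt(808)
= 0.5 * 1.273240 * 28.425341
= 18.0961

18.0961


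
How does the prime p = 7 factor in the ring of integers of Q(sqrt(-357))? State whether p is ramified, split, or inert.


K = Q(sqrt(-357)). Since d mod 4 = 3, disc(K) = -1428.
Check p | disc: -1428 mod 7 = 0.
p divides disc, so p ramifies: (p) = P^2 with e=2, f=1, g=1.
Therefore p is ramified.

ramified


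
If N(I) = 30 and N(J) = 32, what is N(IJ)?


N(IJ) = N(I) * N(J)
= 30 * 32
= 960

960


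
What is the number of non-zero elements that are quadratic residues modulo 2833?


For prime p, the number of non-zero quadratic residues is (p-1)/2.
= (2833-1)/2
= 1416

1416


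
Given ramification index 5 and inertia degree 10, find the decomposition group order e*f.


|D_P| = e * f
= 5 * 10
= 50

50


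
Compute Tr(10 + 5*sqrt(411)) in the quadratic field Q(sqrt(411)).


Tr(a + b*sqrt(d)) = (a + b*sqrt(d)) + (a - b*sqrt(d)) = 2a
= 2 * (10)
= 20

20


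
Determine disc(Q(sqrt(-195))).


For K = Q(sqrt(d)) with d squarefree: disc(K) = d if d = 1 mod 4, and disc(K) = 4d if d = 2 or 3 mod 4.
Here d = -195, and d mod 4 = 1.
d = 1 mod 4 (O_K = Z[(1+sqrt(d))/2]), so disc(K) = d = -195

-195


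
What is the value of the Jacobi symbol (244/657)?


Compute (244/657) via quadratic reciprocity:
  pull out 2: (2/657) = +1  (since 657 mod 8 = 1)
  pull out 2: (2/657) = +1  (since 657 mod 8 = 1)
  reciprocity: (61/657) -> +(657/61)
  reduce: (47/61)
  reciprocity: (47/61) -> +(61/47)
  reduce: (14/47)
  pull out 2: (2/47) = +1  (since 47 mod 8 = 7)
  reciprocity: (7/47) -> -(47/7)
  reduce: (5/7)
  reciprocity: (5/7) -> +(7/5)
  reduce: (2/5)
  pull out 2: (2/5) = -1  (since 5 mod 8 = 5)
  (1/5) = 1
Product of signs = 1

1


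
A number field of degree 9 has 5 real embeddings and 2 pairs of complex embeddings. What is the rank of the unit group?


By Dirichlet's unit theorem:
rank = r1 + r2 - 1
= 5 + 2 - 1
= 6

6


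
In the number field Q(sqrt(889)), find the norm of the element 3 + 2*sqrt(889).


N(a + b*sqrt(d)) = a^2 - d*b^2
= (3)^2 - (889)*(2)^2
= 9 - 3556
= -3547

-3547


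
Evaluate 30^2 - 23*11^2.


x^2 - d*y^2
= 30^2 - 23*11^2
= 900 - 2783
= -1883

-1883


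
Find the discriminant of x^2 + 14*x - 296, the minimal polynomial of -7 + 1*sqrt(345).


The element -7 + 1*sqrt(345) has minimal polynomial:
x^2 + 14*x - 296
Discriminant = (14)^2 - 4*(-296)
= 196 + 1184
= 1380

1380


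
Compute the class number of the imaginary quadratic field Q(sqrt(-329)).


K = Q(sqrt(-329)). d mod 4 = 3, so D = disc(K) = 4d = -1316
h(K) equals the number of primitive reduced positive-definite forms (a, b, c) = a*x^2 + b*x*y + c*y^2 with b^2 - 4ac = D,
where reduced means |b| <= a <= c, with b >= 0 whenever |b| = a or a = c, and primitive means gcd(a, b, c) = 1.
Reduced forces 3a^2 <= |D| = 1316, so 1 <= a <= 20; b must have the parity of D, and c = (b^2 - D)/(4a) must be an integer >= a.
Enumerate a = 1..20, b in [-a, a]:
  a=1: (1, 0, 329)  [1]
  a=2: (2, 2, 165)  [1]
  a=3: (3, -2, 110), (3, 2, 110)  [2]
  a=4: none
  a=5: (5, -2, 66), (5, 2, 66)  [2]
  a=6: (6, -2, 55), (6, 2, 55)  [2]
  a=7: (7, 0, 47)  [1]
  a=8: none
  a=9: (9, -4, 37), (9, 4, 37)  [2]
  a=10: (10, -2, 33), (10, 2, 33)  [2]
  a=11: (11, -2, 30), (11, 2, 30)  [2]
  a=12: none
  a=13: (13, -6, 26), (13, 6, 26)  [2]
  a=14: (14, 14, 27)  [1]
  a=15: (15, -8, 23), (15, -2, 22), (15, 2, 22), (15, 8, 23)  [4]
  a=16..17: none
  a=18: (18, -14, 21), (18, 14, 21)  [2]
  a=19..20: none
Total reduced forms: 1 + 1 + 2 + 2 + 2 + 1 + 2 + 2 + 2 + 2 + 1 + 4 + 2 = 24
h = 24

24


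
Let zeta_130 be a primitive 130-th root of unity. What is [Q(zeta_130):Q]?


The degree equals Euler's totient phi(130).
130 = 2 * 5 * 13
phi(130) = 48

48


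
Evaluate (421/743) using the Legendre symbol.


p = 743 is prime, so compute (421/743) with the reciprocity algorithm (Jacobi-symbol steps: pull out 2s via (2/n), flip via reciprocity, reduce):
  reciprocity: (421/743) -> +(743/421)
  reduce: (322/421)
  pull out 2: (2/421) = -1  (since 421 mod 8 = 5)
  reciprocity: (161/421) -> +(421/161)
  reduce: (99/161)
  reciprocity: (99/161) -> +(161/99)
  reduce: (62/99)
  pull out 2: (2/99) = -1  (since 99 mod 8 = 3)
  reciprocity: (31/99) -> -(99/31)
  reduce: (6/31)
  pull out 2: (2/31) = +1  (since 31 mod 8 = 7)
  reciprocity: (3/31) -> -(31/3)
  reduce: (1/3)
  (1/3) = 1
Product of signs = 1
(421/743) = 1

1


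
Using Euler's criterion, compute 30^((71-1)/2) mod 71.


p = 71 is prime and the exponent is (p-1)/2 = 35, so by Euler's criterion 30^35 = (30/71) = +1 or -1 mod 71.
Compute by square-and-multiply:
  35 = 32 + 2 + 1 (binary 100011)
  Repeated squaring mod 71: 30^1 = 30, 30^2 = 48, 30^4 = 32, 30^8 = 30, 30^16 = 48, 30^32 = 32
  30^35 = 30^32 * 30^2 * 30^1 = 32 * 48 * 30 mod 71
    32 * 48 = 1536 = 45 mod 71
    45 * 30 = 1350 = 1 mod 71
  30^35 = 1 mod 71
Result 1: 30 is a quadratic residue mod 71.
30^35 mod 71 = 1

1


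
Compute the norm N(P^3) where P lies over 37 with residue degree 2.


N(P^a) = p^(a*f)
= 37^(3*2)
= 37^6
= 2565726409

2565726409


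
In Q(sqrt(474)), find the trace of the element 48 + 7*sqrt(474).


Tr(a + b*sqrt(d)) = (a + b*sqrt(d)) + (a - b*sqrt(d)) = 2a
= 2 * (48)
= 96

96


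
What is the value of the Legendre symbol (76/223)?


p = 223 is prime, so compute (76/223) with the reciprocity algorithm (Jacobi-symbol steps: pull out 2s via (2/n), flip via reciprocity, reduce):
  pull out 2: (2/223) = +1  (since 223 mod 8 = 7)
  pull out 2: (2/223) = +1  (since 223 mod 8 = 7)
  reciprocity: (19/223) -> -(223/19)
  reduce: (14/19)
  pull out 2: (2/19) = -1  (since 19 mod 8 = 3)
  reciprocity: (7/19) -> -(19/7)
  reduce: (5/7)
  reciprocity: (5/7) -> +(7/5)
  reduce: (2/5)
  pull out 2: (2/5) = -1  (since 5 mod 8 = 5)
  (1/5) = 1
Product of signs = 1
(76/223) = 1

1


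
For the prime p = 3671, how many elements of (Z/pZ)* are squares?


For prime p, the number of non-zero quadratic residues is (p-1)/2.
= (3671-1)/2
= 1835

1835


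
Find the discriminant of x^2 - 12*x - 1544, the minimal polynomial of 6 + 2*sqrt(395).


The element 6 + 2*sqrt(395) has minimal polynomial:
x^2 - 12*x - 1544
Discriminant = (-12)^2 - 4*(-1544)
= 144 + 6176
= 6320

6320


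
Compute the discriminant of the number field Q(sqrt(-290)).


For K = Q(sqrt(d)) with d squarefree: disc(K) = d if d = 1 mod 4, and disc(K) = 4d if d = 2 or 3 mod 4.
Here d = -290, and d mod 4 = 2.
d = 2 mod 4, not 1 (O_K = Z[sqrt(d)]), so disc(K) = 4d = 4 * (-290) = -1160

-1160


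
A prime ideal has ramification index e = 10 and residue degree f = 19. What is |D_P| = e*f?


|D_P| = e * f
= 10 * 19
= 190

190


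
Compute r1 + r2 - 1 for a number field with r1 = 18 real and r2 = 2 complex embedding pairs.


By Dirichlet's unit theorem:
rank = r1 + r2 - 1
= 18 + 2 - 1
= 19

19


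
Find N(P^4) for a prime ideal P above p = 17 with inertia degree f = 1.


N(P^a) = p^(a*f)
= 17^(4*1)
= 17^4
= 83521

83521


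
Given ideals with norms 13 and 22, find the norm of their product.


N(IJ) = N(I) * N(J)
= 13 * 22
= 286

286


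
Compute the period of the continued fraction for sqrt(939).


Run the CF algorithm for sqrt(939).
a_0 = floor(sqrt(939)) = 30; set m_0=0, q_0=1.
Recurrence: m' = q*a - m,  q' = (d - m'^2)/q,  a' = floor((a_0 + m')/q').
  step 1: m=30, q=39, a=1
  step 2: m=9, q=22, a=1
  step 3: m=13, q=35, a=1
  step 4: m=22, q=13, a=4
  step 5: m=30, q=3, a=20
  step 6: m=30, q=13, a=4
  step 7: m=22, q=35, a=1
  step 8: m=13, q=22, a=1
  step 9: m=9, q=39, a=1
  step 10: m=30, q=1, a=60
a_10 = 2*a_0 = 60, so the period closes here.
sqrt(939) = [30; 1, 1, 1, 4, 20, 4, 1, 1, 1, 60]
Period length = 10

10


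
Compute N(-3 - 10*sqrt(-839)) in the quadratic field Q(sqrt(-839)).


N(a + b*sqrt(d)) = a^2 - d*b^2
= (-3)^2 - (-839)*(-10)^2
= 9 + 83900
= 83909

83909


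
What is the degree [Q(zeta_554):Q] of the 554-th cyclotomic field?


The degree equals Euler's totient phi(554).
554 = 2 * 277
phi(554) = 276

276


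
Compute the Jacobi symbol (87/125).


Compute (87/125) via quadratic reciprocity:
  reciprocity: (87/125) -> +(125/87)
  reduce: (38/87)
  pull out 2: (2/87) = +1  (since 87 mod 8 = 7)
  reciprocity: (19/87) -> -(87/19)
  reduce: (11/19)
  reciprocity: (11/19) -> -(19/11)
  reduce: (8/11)
  pull out 2: (2/11) = -1  (since 11 mod 8 = 3)
  pull out 2: (2/11) = -1  (since 11 mod 8 = 3)
  pull out 2: (2/11) = -1  (since 11 mod 8 = 3)
  (1/11) = 1
Product of signs = -1

-1


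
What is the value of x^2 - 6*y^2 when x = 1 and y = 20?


x^2 - d*y^2
= 1^2 - 6*20^2
= 1 - 2400
= -2399

-2399


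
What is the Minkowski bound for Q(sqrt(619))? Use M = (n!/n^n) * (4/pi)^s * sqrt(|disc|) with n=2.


d = 619, d mod 4 = 3, so disc(K) = 4d = 2476; |disc(K)| = 2476
Real quadratic field, so n = 2, s = r2 = 0, r1 = 2
M = (n!/n^n) * (4/pi)^s * sqrt(|disc(K)|) = (2!/2^2) * (4/pi)^0 * sqrt(2476)
= 0.5 * 1.000000 * 49.759421
= 24.8797

24.8797


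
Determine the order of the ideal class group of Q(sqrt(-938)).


K = Q(sqrt(-938)). d mod 4 = 2, so D = disc(K) = 4d = -3752
h(K) equals the number of primitive reduced positive-definite forms (a, b, c) = a*x^2 + b*x*y + c*y^2 with b^2 - 4ac = D,
where reduced means |b| <= a <= c, with b >= 0 whenever |b| = a or a = c, and primitive means gcd(a, b, c) = 1.
Reduced forces 3a^2 <= |D| = 3752, so 1 <= a <= 35; b must have the parity of D, and c = (b^2 - D)/(4a) must be an integer >= a.
Enumerate a = 1..35, b in [-a, a]:
  a=1: (1, 0, 938)  [1]
  a=2: (2, 0, 469)  [1]
  a=3: (3, -2, 313), (3, 2, 313)  [2]
  a=4..5: none
  a=6: (6, -4, 157), (6, 4, 157)  [2]
  a=7: (7, 0, 134)  [1]
  a=8: none
  a=9: (9, -8, 106), (9, 8, 106)  [2]
  a=10..13: none
  a=14: (14, 0, 67)  [1]
  a=15..17: none
  a=18: (18, -8, 53), (18, 8, 53)  [2]
  a=19..20: none
  a=21: (21, -14, 47), (21, 14, 47)  [2]
  a=22..26: none
  a=27: (27, -26, 41), (27, 26, 41)  [2]
  a=28..35: none
Total reduced forms: 1 + 1 + 2 + 2 + 1 + 2 + 1 + 2 + 2 + 2 = 16
h = 16

16


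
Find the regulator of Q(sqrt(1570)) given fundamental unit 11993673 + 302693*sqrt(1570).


epsilon = 11993673 + 302693*sqrt(1570)
= 2.3987e+07
R = ln(2.3987e+07)
= 16.9930

16.9930


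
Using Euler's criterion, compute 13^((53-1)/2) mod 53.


p = 53 is prime and the exponent is (p-1)/2 = 26, so by Euler's criterion 13^26 = (13/53) = +1 or -1 mod 53.
Compute by square-and-multiply:
  26 = 16 + 8 + 2 (binary 11010)
  Repeated squaring mod 53: 13^1 = 13, 13^2 = 10, 13^4 = 47, 13^8 = 36, 13^16 = 24
  13^26 = 13^16 * 13^8 * 13^2 = 24 * 36 * 10 mod 53
    24 * 36 = 864 = 16 mod 53
    16 * 10 = 160 = 1 mod 53
  13^26 = 1 mod 53
Result 1: 13 is a quadratic residue mod 53.
13^26 mod 53 = 1

1


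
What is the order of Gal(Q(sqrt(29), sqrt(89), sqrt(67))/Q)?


The 3 square roots of distinct primes are multiplicatively independent over Q,
so [K:Q] = 2^3 and Gal(K/Q) is isomorphic to (Z/2Z)^3.
|Gal| = 2^3 = 8

8


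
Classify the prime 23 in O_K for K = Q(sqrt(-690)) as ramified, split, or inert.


K = Q(sqrt(-690)). Since d mod 4 = 2, disc(K) = -2760.
Check p | disc: -2760 mod 23 = 0.
p divides disc, so p ramifies: (p) = P^2 with e=2, f=1, g=1.
Therefore p is ramified.

ramified


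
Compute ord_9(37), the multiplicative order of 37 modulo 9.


We want ord_9(37), the smallest k >= 1 with 37^k = 1 mod 9.
n = 9 = 3^2, phi(9) = 6; the order divides phi(n).
Divisors of 6: 1, 2, 3, 6
Repeated squaring mod 9: 37^1 = 1, 37^2 = 1, 37^4 = 1
Test divisors in increasing order:
  k=1: 37^1 = 1 mod 9  <- first divisor giving 1
Order = 1

1


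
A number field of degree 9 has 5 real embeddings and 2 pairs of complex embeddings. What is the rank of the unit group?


By Dirichlet's unit theorem:
rank = r1 + r2 - 1
= 5 + 2 - 1
= 6

6


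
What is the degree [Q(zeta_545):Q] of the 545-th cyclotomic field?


The degree equals Euler's totient phi(545).
545 = 5 * 109
phi(545) = 432

432


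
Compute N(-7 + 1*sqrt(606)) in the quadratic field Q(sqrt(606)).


N(a + b*sqrt(d)) = a^2 - d*b^2
= (-7)^2 - (606)*(1)^2
= 49 - 606
= -557

-557


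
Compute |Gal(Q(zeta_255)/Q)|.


|Gal(Q(zeta_255)/Q)| = phi(255)
= 128

128


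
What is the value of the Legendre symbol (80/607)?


p = 607 is prime, so compute (80/607) with the reciprocity algorithm (Jacobi-symbol steps: pull out 2s via (2/n), flip via reciprocity, reduce):
  pull out 2: (2/607) = +1  (since 607 mod 8 = 7)
  pull out 2: (2/607) = +1  (since 607 mod 8 = 7)
  pull out 2: (2/607) = +1  (since 607 mod 8 = 7)
  pull out 2: (2/607) = +1  (since 607 mod 8 = 7)
  reciprocity: (5/607) -> +(607/5)
  reduce: (2/5)
  pull out 2: (2/5) = -1  (since 5 mod 8 = 5)
  (1/5) = 1
Product of signs = -1
(80/607) = -1

-1


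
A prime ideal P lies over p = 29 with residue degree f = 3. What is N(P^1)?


N(P^a) = p^(a*f)
= 29^(1*3)
= 29^3
= 24389

24389


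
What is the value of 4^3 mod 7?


p = 7 is prime and the exponent is (p-1)/2 = 3, so by Euler's criterion 4^3 = (4/7) = +1 or -1 mod 7.
Compute by square-and-multiply:
  3 = 2 + 1 (binary 11)
  Repeated squaring mod 7: 4^1 = 4, 4^2 = 2
  4^3 = 4^2 * 4^1 = 2 * 4 mod 7
    2 * 4 = 8 = 1 mod 7
  4^3 = 1 mod 7
Result 1: 4 is a quadratic residue mod 7.
4^3 mod 7 = 1

1


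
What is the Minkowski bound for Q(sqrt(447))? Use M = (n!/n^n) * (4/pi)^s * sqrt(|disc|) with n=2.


d = 447, d mod 4 = 3, so disc(K) = 4d = 1788; |disc(K)| = 1788
Real quadratic field, so n = 2, s = r2 = 0, r1 = 2
M = (n!/n^n) * (4/pi)^s * sqrt(|disc(K)|) = (2!/2^2) * (4/pi)^0 * sqrt(1788)
= 0.5 * 1.000000 * 42.284749
= 21.1424

21.1424


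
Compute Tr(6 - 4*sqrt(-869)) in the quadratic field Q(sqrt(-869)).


Tr(a + b*sqrt(d)) = (a + b*sqrt(d)) + (a - b*sqrt(d)) = 2a
= 2 * (6)
= 12

12


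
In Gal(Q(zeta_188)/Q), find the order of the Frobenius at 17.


The Frobenius at p in Gal(Q(zeta_n)/Q) = (Z/nZ)* is the class of p, so its order is ord_188(17), the smallest k >= 1 with 17^k = 1 mod 188.
n = 188 = 2^2 * 47, phi(188) = 92; the order divides phi(n).
Divisors of 92: 1, 2, 4, 23, 46, 92
Repeated squaring mod 188: 17^1 = 17, 17^2 = 101, 17^4 = 49, 17^8 = 145, 17^16 = 157, 17^32 = 21, 17^64 = 65
Test divisors in increasing order:
  k=1: 17^1 = 17 mod 188
  k=2: 17^2 = 101 mod 188
  k=4: 17^4 = 49 mod 188
  k=23: 17^23 = 157 * 49 * 101 * 17 = 1 mod 188  <- first divisor giving 1
Order = 23

23


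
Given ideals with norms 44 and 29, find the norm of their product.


N(IJ) = N(I) * N(J)
= 44 * 29
= 1276

1276


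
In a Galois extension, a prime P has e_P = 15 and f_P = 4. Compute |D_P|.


|D_P| = e * f
= 15 * 4
= 60

60


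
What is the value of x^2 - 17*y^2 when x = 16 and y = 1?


x^2 - d*y^2
= 16^2 - 17*1^2
= 256 - 17
= 239

239


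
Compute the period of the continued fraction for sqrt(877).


Run the CF algorithm for sqrt(877).
a_0 = floor(sqrt(877)) = 29; set m_0=0, q_0=1.
Recurrence: m' = q*a - m,  q' = (d - m'^2)/q,  a' = floor((a_0 + m')/q').
  step 1: m=29, q=36, a=1
  step 2: m=7, q=23, a=1
  step 3: m=16, q=27, a=1
  step 4: m=11, q=28, a=1
  step 5: m=17, q=21, a=2
  step 6: m=25, q=12, a=4
  step 7: m=23, q=29, a=1
  step 8: m=6, q=29, a=1
  step 9: m=23, q=12, a=4
  step 10: m=25, q=21, a=2
  step 11: m=17, q=28, a=1
  step 12: m=11, q=27, a=1
  step 13: m=16, q=23, a=1
  step 14: m=7, q=36, a=1
  step 15: m=29, q=1, a=58
a_15 = 2*a_0 = 58, so the period closes here.
sqrt(877) = [29; 1, 1, 1, 1, 2, 4, 1, 1, 4, 2, 1, 1, 1, 1, 58]
Period length = 15

15


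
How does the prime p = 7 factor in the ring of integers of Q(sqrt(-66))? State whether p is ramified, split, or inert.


K = Q(sqrt(-66)). Since d mod 4 = 2, disc(K) = -264.
Check p | disc: -264 mod 7 = 2.
p does not divide disc. Compute Legendre symbol (d/p):
4^((7-1)/2) mod 7 = 1
(d/p) = 1, so p splits: (p) = P*P' with e=1, f=1, g=2.
Therefore p is split.

split


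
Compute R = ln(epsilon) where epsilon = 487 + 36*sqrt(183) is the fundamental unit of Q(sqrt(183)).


epsilon = 487 + 36*sqrt(183)
= 973.9990
R = ln(973.9990)
= 6.8814

6.8814


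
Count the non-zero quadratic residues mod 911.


For prime p, the number of non-zero quadratic residues is (p-1)/2.
= (911-1)/2
= 455

455


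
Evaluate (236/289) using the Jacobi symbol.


Compute (236/289) via quadratic reciprocity:
  pull out 2: (2/289) = +1  (since 289 mod 8 = 1)
  pull out 2: (2/289) = +1  (since 289 mod 8 = 1)
  reciprocity: (59/289) -> +(289/59)
  reduce: (53/59)
  reciprocity: (53/59) -> +(59/53)
  reduce: (6/53)
  pull out 2: (2/53) = -1  (since 53 mod 8 = 5)
  reciprocity: (3/53) -> +(53/3)
  reduce: (2/3)
  pull out 2: (2/3) = -1  (since 3 mod 8 = 3)
  (1/3) = 1
Product of signs = 1

1


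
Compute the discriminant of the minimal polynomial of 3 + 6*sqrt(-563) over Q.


The element 3 + 6*sqrt(-563) has minimal polynomial:
x^2 - 6*x + 20277
Discriminant = (-6)^2 - 4*(20277)
= 36 - 81108
= -81072

-81072


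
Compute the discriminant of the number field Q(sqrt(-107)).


For K = Q(sqrt(d)) with d squarefree: disc(K) = d if d = 1 mod 4, and disc(K) = 4d if d = 2 or 3 mod 4.
Here d = -107, and d mod 4 = 1.
d = 1 mod 4 (O_K = Z[(1+sqrt(d))/2]), so disc(K) = d = -107

-107


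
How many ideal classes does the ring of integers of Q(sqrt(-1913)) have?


K = Q(sqrt(-1913)). d mod 4 = 3, so D = disc(K) = 4d = -7652
h(K) equals the number of primitive reduced positive-definite forms (a, b, c) = a*x^2 + b*x*y + c*y^2 with b^2 - 4ac = D,
where reduced means |b| <= a <= c, with b >= 0 whenever |b| = a or a = c, and primitive means gcd(a, b, c) = 1.
Reduced forces 3a^2 <= |D| = 7652, so 1 <= a <= 50; b must have the parity of D, and c = (b^2 - D)/(4a) must be an integer >= a.
Enumerate a = 1..50, b in [-a, a]:
  a=1: (1, 0, 1913)  [1]
  a=2: (2, 2, 957)  [1]
  a=3: (3, -2, 638), (3, 2, 638)  [2]
  a=4..5: none
  a=6: (6, -2, 319), (6, 2, 319)  [2]
  a=7..8: none
  a=9: (9, -4, 213), (9, 4, 213)  [2]
  a=10: none
  a=11: (11, -2, 174), (11, 2, 174)  [2]
  a=12..16: none
  a=17: (17, -10, 114), (17, 10, 114)  [2]
  a=18: (18, -14, 109), (18, 14, 109)  [2]
  a=19: (19, -10, 102), (19, 10, 102)  [2]
  a=20..21: none
  a=22: (22, -2, 87), (22, 2, 87)  [2]
  a=23..26: none
  a=27: (27, -4, 71), (27, 4, 71)  [2]
  a=28: none
  a=29: (29, -2, 66), (29, 2, 66)  [2]
  a=30: none
  a=31: (31, -6, 62), (31, 6, 62)  [2]
  a=32: none
  a=33: (33, -20, 61), (33, -2, 58), (33, 2, 58), (33, 20, 61)  [4]
  a=34: (34, -10, 57), (34, 10, 57)  [2]
  a=35..36: none
  a=37: (37, -28, 57), (37, 28, 57)  [2]
  a=38: (38, -10, 51), (38, 10, 51)  [2]
  a=39..46: none
  a=47: (47, -44, 51), (47, 44, 51)  [2]
  a=48..50: none
Total reduced forms: 1 + 1 + 2 + 2 + 2 + 2 + 2 + 2 + 2 + 2 + 2 + 2 + 2 + 4 + 2 + 2 + 2 + 2 = 36
h = 36

36


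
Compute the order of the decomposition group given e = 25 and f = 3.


|D_P| = e * f
= 25 * 3
= 75

75


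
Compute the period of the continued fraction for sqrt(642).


Run the CF algorithm for sqrt(642).
a_0 = floor(sqrt(642)) = 25; set m_0=0, q_0=1.
Recurrence: m' = q*a - m,  q' = (d - m'^2)/q,  a' = floor((a_0 + m')/q').
  step 1: m=25, q=17, a=2
  step 2: m=9, q=33, a=1
  step 3: m=24, q=2, a=24
  step 4: m=24, q=33, a=1
  step 5: m=9, q=17, a=2
  step 6: m=25, q=1, a=50
a_6 = 2*a_0 = 50, so the period closes here.
sqrt(642) = [25; 2, 1, 24, 1, 2, 50]
Period length = 6

6


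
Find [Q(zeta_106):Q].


The degree equals Euler's totient phi(106).
106 = 2 * 53
phi(106) = 52

52


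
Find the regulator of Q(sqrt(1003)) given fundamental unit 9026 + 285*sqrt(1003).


epsilon = 9026 + 285*sqrt(1003)
= 18051.9999
R = ln(18051.9999)
= 9.8010

9.8010


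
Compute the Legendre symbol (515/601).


p = 601 is prime, so compute (515/601) with the reciprocity algorithm (Jacobi-symbol steps: pull out 2s via (2/n), flip via reciprocity, reduce):
  reciprocity: (515/601) -> +(601/515)
  reduce: (86/515)
  pull out 2: (2/515) = -1  (since 515 mod 8 = 3)
  reciprocity: (43/515) -> -(515/43)
  reduce: (42/43)
  pull out 2: (2/43) = -1  (since 43 mod 8 = 3)
  reciprocity: (21/43) -> +(43/21)
  reduce: (1/21)
  (1/21) = 1
Product of signs = -1
(515/601) = -1

-1


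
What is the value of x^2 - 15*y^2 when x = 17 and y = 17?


x^2 - d*y^2
= 17^2 - 15*17^2
= 289 - 4335
= -4046

-4046


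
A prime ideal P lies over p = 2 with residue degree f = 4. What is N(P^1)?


N(P^a) = p^(a*f)
= 2^(1*4)
= 2^4
= 16

16


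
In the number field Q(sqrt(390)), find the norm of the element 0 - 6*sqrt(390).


N(a + b*sqrt(d)) = a^2 - d*b^2
= (0)^2 - (390)*(-6)^2
= 0 - 14040
= -14040

-14040


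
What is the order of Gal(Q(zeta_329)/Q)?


|Gal(Q(zeta_329)/Q)| = phi(329)
= 276

276


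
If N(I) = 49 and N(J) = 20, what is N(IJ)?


N(IJ) = N(I) * N(J)
= 49 * 20
= 980

980


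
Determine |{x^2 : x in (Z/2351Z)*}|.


For prime p, the number of non-zero quadratic residues is (p-1)/2.
= (2351-1)/2
= 1175

1175


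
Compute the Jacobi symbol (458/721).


Compute (458/721) via quadratic reciprocity:
  pull out 2: (2/721) = +1  (since 721 mod 8 = 1)
  reciprocity: (229/721) -> +(721/229)
  reduce: (34/229)
  pull out 2: (2/229) = -1  (since 229 mod 8 = 5)
  reciprocity: (17/229) -> +(229/17)
  reduce: (8/17)
  pull out 2: (2/17) = +1  (since 17 mod 8 = 1)
  pull out 2: (2/17) = +1  (since 17 mod 8 = 1)
  pull out 2: (2/17) = +1  (since 17 mod 8 = 1)
  (1/17) = 1
Product of signs = -1

-1


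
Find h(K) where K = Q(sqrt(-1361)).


K = Q(sqrt(-1361)). d mod 4 = 3, so D = disc(K) = 4d = -5444
h(K) equals the number of primitive reduced positive-definite forms (a, b, c) = a*x^2 + b*x*y + c*y^2 with b^2 - 4ac = D,
where reduced means |b| <= a <= c, with b >= 0 whenever |b| = a or a = c, and primitive means gcd(a, b, c) = 1.
Reduced forces 3a^2 <= |D| = 5444, so 1 <= a <= 42; b must have the parity of D, and c = (b^2 - D)/(4a) must be an integer >= a.
Enumerate a = 1..42, b in [-a, a]:
  a=1: (1, 0, 1361)  [1]
  a=2: (2, 2, 681)  [1]
  a=3: (3, -2, 454), (3, 2, 454)  [2]
  a=4: none
  a=5: (5, -4, 273), (5, 4, 273)  [2]
  a=6: (6, -2, 227), (6, 2, 227)  [2]
  a=7: (7, -4, 195), (7, 4, 195)  [2]
  a=8: none
  a=9: (9, -8, 153), (9, 8, 153)  [2]
  a=10: (10, -6, 137), (10, 6, 137)  [2]
  a=11: (11, -10, 126), (11, 10, 126)  [2]
  a=12: none
  a=13: (13, -4, 105), (13, 4, 105)  [2]
  a=14: (14, -10, 99), (14, 10, 99)  [2]
  a=15: (15, -14, 94), (15, -4, 91), (15, 4, 91), (15, 14, 94)  [4]
  a=16: none
  a=17: (17, -8, 81), (17, 8, 81)  [2]
  a=18: (18, -10, 77), (18, 10, 77)  [2]
  a=19: (19, -16, 75), (19, 16, 75)  [2]
  a=20: none
  a=21: (21, -10, 66), (21, -4, 65), (21, 4, 65), (21, 10, 66)  [4]
  a=22: (22, -10, 63), (22, 10, 63)  [2]
  a=23..24: none
  a=25: (25, -16, 57), (25, 16, 57)  [2]
  a=26: (26, -22, 57), (26, 22, 57)  [2]
  a=27: (27, -8, 51), (27, 8, 51)  [2]
  a=28..29: none
  a=30: (30, -26, 51), (30, -14, 47), (30, 14, 47), (30, 26, 51)  [4]
  a=31..32: none
  a=33: (33, -32, 49), (33, -10, 42), (33, 10, 42), (33, 32, 49)  [4]
  a=34: (34, -26, 45), (34, 26, 45)  [2]
  a=35: (35, -24, 43), (35, -4, 39), (35, 4, 39), (35, 24, 43)  [4]
  a=36..37: none
  a=38: (38, -22, 39), (38, 22, 39)  [2]
  a=39..40: none
  a=41: (41, -38, 42), (41, 38, 42)  [2]
  a=42: none
Total reduced forms: 1 + 1 + 2 + 2 + 2 + 2 + 2 + 2 + 2 + 2 + 2 + 4 + 2 + 2 + 2 + 4 + 2 + 2 + 2 + 2 + 4 + 4 + 2 + 4 + 2 + 2 = 60
h = 60

60


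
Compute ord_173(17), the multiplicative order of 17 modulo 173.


We want ord_173(17), the smallest k >= 1 with 17^k = 1 mod 173.
n = 173 = 173, phi(173) = 172; the order divides phi(n).
Divisors of 172: 1, 2, 4, 43, 86, 172
Repeated squaring mod 173: 17^1 = 17, 17^2 = 116, 17^4 = 135, 17^8 = 60, 17^16 = 140, 17^32 = 51, 17^64 = 6, 17^128 = 36
Test divisors in increasing order:
  k=1: 17^1 = 17 mod 173
  k=2: 17^2 = 116 mod 173
  k=4: 17^4 = 135 mod 173
  k=43: 17^43 = 51 * 60 * 116 * 17 = 80 mod 173
  k=86: 17^86 = 6 * 140 * 135 * 116 = 172 mod 173
  k=172: 17^172 = 36 * 51 * 60 * 135 = 1 mod 173  <- first divisor giving 1
Order = 172

172


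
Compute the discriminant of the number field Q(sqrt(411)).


For K = Q(sqrt(d)) with d squarefree: disc(K) = d if d = 1 mod 4, and disc(K) = 4d if d = 2 or 3 mod 4.
Here d = 411, and d mod 4 = 3.
d = 3 mod 4, not 1 (O_K = Z[sqrt(d)]), so disc(K) = 4d = 4 * (411) = 1644

1644


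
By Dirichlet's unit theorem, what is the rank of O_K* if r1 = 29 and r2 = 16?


By Dirichlet's unit theorem:
rank = r1 + r2 - 1
= 29 + 16 - 1
= 44

44


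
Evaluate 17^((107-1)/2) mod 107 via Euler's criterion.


p = 107 is prime and the exponent is (p-1)/2 = 53, so by Euler's criterion 17^53 = (17/107) = +1 or -1 mod 107.
Compute by square-and-multiply:
  53 = 32 + 16 + 4 + 1 (binary 110101)
  Repeated squaring mod 107: 17^1 = 17, 17^2 = 75, 17^4 = 61, 17^8 = 83, 17^16 = 41, 17^32 = 76
  17^53 = 17^32 * 17^16 * 17^4 * 17^1 = 76 * 41 * 61 * 17 mod 107
    76 * 41 = 3116 = 13 mod 107
    13 * 61 = 793 = 44 mod 107
    44 * 17 = 748 = 106 mod 107
  17^53 = 106 mod 107
Result 106 = p - 1 = -1 mod 107: 17 is a quadratic non-residue mod 107. As a residue in [0, p-1] the value is 106.
17^53 mod 107 = 106

106


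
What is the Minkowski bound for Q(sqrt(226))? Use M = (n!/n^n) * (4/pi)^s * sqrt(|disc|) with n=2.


d = 226, d mod 4 = 2, so disc(K) = 4d = 904; |disc(K)| = 904
Real quadratic field, so n = 2, s = r2 = 0, r1 = 2
M = (n!/n^n) * (4/pi)^s * sqrt(|disc(K)|) = (2!/2^2) * (4/pi)^0 * sqrt(904)
= 0.5 * 1.000000 * 30.066593
= 15.0333

15.0333


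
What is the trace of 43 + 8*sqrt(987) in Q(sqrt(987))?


Tr(a + b*sqrt(d)) = (a + b*sqrt(d)) + (a - b*sqrt(d)) = 2a
= 2 * (43)
= 86

86


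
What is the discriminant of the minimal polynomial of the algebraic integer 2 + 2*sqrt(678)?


The element 2 + 2*sqrt(678) has minimal polynomial:
x^2 - 4*x - 2708
Discriminant = (-4)^2 - 4*(-2708)
= 16 + 10832
= 10848

10848


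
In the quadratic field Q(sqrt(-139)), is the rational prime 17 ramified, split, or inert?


K = Q(sqrt(-139)). Since d mod 4 = 1, disc(K) = -139.
Check p | disc: -139 mod 17 = 14.
p does not divide disc. Compute Legendre symbol (d/p):
14^((17-1)/2) mod 17 = -1
(d/p) = -1, so p is inert: (p) stays prime with e=1, f=2, g=1.
Therefore p is inert.

inert


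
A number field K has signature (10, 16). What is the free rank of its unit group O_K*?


By Dirichlet's unit theorem:
rank = r1 + r2 - 1
= 10 + 16 - 1
= 25

25


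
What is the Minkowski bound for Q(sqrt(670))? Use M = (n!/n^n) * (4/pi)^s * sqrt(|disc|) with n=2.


d = 670, d mod 4 = 2, so disc(K) = 4d = 2680; |disc(K)| = 2680
Real quadratic field, so n = 2, s = r2 = 0, r1 = 2
M = (n!/n^n) * (4/pi)^s * sqrt(|disc(K)|) = (2!/2^2) * (4/pi)^0 * sqrt(2680)
= 0.5 * 1.000000 * 51.768716
= 25.8844

25.8844


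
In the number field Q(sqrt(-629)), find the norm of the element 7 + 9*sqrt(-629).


N(a + b*sqrt(d)) = a^2 - d*b^2
= (7)^2 - (-629)*(9)^2
= 49 + 50949
= 50998

50998


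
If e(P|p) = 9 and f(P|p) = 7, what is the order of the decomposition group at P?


|D_P| = e * f
= 9 * 7
= 63

63


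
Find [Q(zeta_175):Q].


The degree equals Euler's totient phi(175).
175 = 5^2 * 7
phi(175) = 120

120


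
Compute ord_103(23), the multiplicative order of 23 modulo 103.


We want ord_103(23), the smallest k >= 1 with 23^k = 1 mod 103.
n = 103 = 103, phi(103) = 102; the order divides phi(n).
Divisors of 102: 1, 2, 3, 6, 17, 34, 51, 102
Repeated squaring mod 103: 23^1 = 23, 23^2 = 14, 23^4 = 93, 23^8 = 100, 23^16 = 9, 23^32 = 81, 23^64 = 72
Test divisors in increasing order:
  k=1: 23^1 = 23 mod 103
  k=2: 23^2 = 14 mod 103
  k=3: 23^3 = 14 * 23 = 13 mod 103
  k=6: 23^6 = 93 * 14 = 66 mod 103
  k=17: 23^17 = 9 * 23 = 1 mod 103  <- first divisor giving 1
Order = 17

17


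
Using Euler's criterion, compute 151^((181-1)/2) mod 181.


p = 181 is prime and the exponent is (p-1)/2 = 90, so by Euler's criterion 151^90 = (151/181) = +1 or -1 mod 181.
Compute by square-and-multiply:
  90 = 64 + 16 + 8 + 2 (binary 1011010)
  Repeated squaring mod 181: 151^1 = 151, 151^2 = 176, 151^4 = 25, 151^8 = 82, 151^16 = 27, 151^32 = 5, 151^64 = 25
  151^90 = 151^64 * 151^16 * 151^8 * 151^2 = 25 * 27 * 82 * 176 mod 181
    25 * 27 = 675 = 132 mod 181
    132 * 82 = 10824 = 145 mod 181
    145 * 176 = 25520 = 180 mod 181
  151^90 = 180 mod 181
Result 180 = p - 1 = -1 mod 181: 151 is a quadratic non-residue mod 181. As a residue in [0, p-1] the value is 180.
151^90 mod 181 = 180

180


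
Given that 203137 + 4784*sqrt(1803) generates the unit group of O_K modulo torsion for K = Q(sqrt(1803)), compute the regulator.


epsilon = 203137 + 4784*sqrt(1803)
= 406274.0000
R = ln(406274.0000)
= 12.9148

12.9148


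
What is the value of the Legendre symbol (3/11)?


p = 11 is prime, so compute (3/11) with the reciprocity algorithm (Jacobi-symbol steps: pull out 2s via (2/n), flip via reciprocity, reduce):
  reciprocity: (3/11) -> -(11/3)
  reduce: (2/3)
  pull out 2: (2/3) = -1  (since 3 mod 8 = 3)
  (1/3) = 1
Product of signs = 1
(3/11) = 1

1


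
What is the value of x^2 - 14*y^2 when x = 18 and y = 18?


x^2 - d*y^2
= 18^2 - 14*18^2
= 324 - 4536
= -4212

-4212


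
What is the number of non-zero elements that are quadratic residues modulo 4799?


For prime p, the number of non-zero quadratic residues is (p-1)/2.
= (4799-1)/2
= 2399

2399


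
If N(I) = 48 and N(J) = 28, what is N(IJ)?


N(IJ) = N(I) * N(J)
= 48 * 28
= 1344

1344


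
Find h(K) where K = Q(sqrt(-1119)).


K = Q(sqrt(-1119)). d mod 4 = 1, so D = disc(K) = d = -1119
h(K) equals the number of primitive reduced positive-definite forms (a, b, c) = a*x^2 + b*x*y + c*y^2 with b^2 - 4ac = D,
where reduced means |b| <= a <= c, with b >= 0 whenever |b| = a or a = c, and primitive means gcd(a, b, c) = 1.
Reduced forces 3a^2 <= |D| = 1119, so 1 <= a <= 19; b must have the parity of D, and c = (b^2 - D)/(4a) must be an integer >= a.
Enumerate a = 1..19, b in [-a, a]:
  a=1: (1, 1, 280)  [1]
  a=2: (2, -1, 140), (2, 1, 140)  [2]
  a=3: (3, 3, 94)  [1]
  a=4: (4, -1, 70), (4, 1, 70)  [2]
  a=5: (5, -1, 56), (5, 1, 56)  [2]
  a=6: (6, -3, 47), (6, 3, 47)  [2]
  a=7: (7, -1, 40), (7, 1, 40)  [2]
  a=8: (8, -1, 35), (8, 1, 35)  [2]
  a=9: none
  a=10: (10, -9, 30), (10, -1, 28), (10, 1, 28), (10, 9, 30)  [4]
  a=11: (11, -5, 26), (11, 5, 26)  [2]
  a=12: (12, -9, 25), (12, 9, 25)  [2]
  a=13: (13, -5, 22), (13, 5, 22)  [2]
  a=14: (14, -13, 23), (14, -1, 20), (14, 1, 20), (14, 13, 23)  [4]
  a=15: (15, -9, 20), (15, 9, 20)  [2]
  a=16: (16, -15, 21), (16, 15, 21)  [2]
  a=17..19: none
Total reduced forms: 1 + 2 + 1 + 2 + 2 + 2 + 2 + 2 + 4 + 2 + 2 + 2 + 4 + 2 + 2 = 32
h = 32

32


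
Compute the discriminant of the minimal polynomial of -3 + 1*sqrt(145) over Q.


The element -3 + 1*sqrt(145) has minimal polynomial:
x^2 + 6*x - 136
Discriminant = (6)^2 - 4*(-136)
= 36 + 544
= 580

580


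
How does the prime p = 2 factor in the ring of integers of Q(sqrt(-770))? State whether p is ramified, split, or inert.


K = Q(sqrt(-770)). Since d mod 4 = 2, disc(K) = -3080.
Check p | disc: -3080 mod 2 = 0.
p divides disc, so p ramifies: (p) = P^2 with e=2, f=1, g=1.
Therefore p is ramified.

ramified


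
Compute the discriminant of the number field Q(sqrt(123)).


For K = Q(sqrt(d)) with d squarefree: disc(K) = d if d = 1 mod 4, and disc(K) = 4d if d = 2 or 3 mod 4.
Here d = 123, and d mod 4 = 3.
d = 3 mod 4, not 1 (O_K = Z[sqrt(d)]), so disc(K) = 4d = 4 * (123) = 492

492


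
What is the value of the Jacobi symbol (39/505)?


Compute (39/505) via quadratic reciprocity:
  reciprocity: (39/505) -> +(505/39)
  reduce: (37/39)
  reciprocity: (37/39) -> +(39/37)
  reduce: (2/37)
  pull out 2: (2/37) = -1  (since 37 mod 8 = 5)
  (1/37) = 1
Product of signs = -1

-1


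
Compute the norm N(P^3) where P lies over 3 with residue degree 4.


N(P^a) = p^(a*f)
= 3^(3*4)
= 3^12
= 531441

531441


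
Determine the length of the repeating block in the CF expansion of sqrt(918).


Run the CF algorithm for sqrt(918).
a_0 = floor(sqrt(918)) = 30; set m_0=0, q_0=1.
Recurrence: m' = q*a - m,  q' = (d - m'^2)/q,  a' = floor((a_0 + m')/q').
  step 1: m=30, q=18, a=3
  step 2: m=24, q=19, a=2
  step 3: m=14, q=38, a=1
  step 4: m=24, q=9, a=6
  step 5: m=30, q=2, a=30
  step 6: m=30, q=9, a=6
  step 7: m=24, q=38, a=1
  step 8: m=14, q=19, a=2
  step 9: m=24, q=18, a=3
  step 10: m=30, q=1, a=60
a_10 = 2*a_0 = 60, so the period closes here.
sqrt(918) = [30; 3, 2, 1, 6, 30, 6, 1, 2, 3, 60]
Period length = 10

10


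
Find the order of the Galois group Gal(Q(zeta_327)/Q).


|Gal(Q(zeta_327)/Q)| = phi(327)
= 216

216


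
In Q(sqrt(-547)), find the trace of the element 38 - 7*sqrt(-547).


Tr(a + b*sqrt(d)) = (a + b*sqrt(d)) + (a - b*sqrt(d)) = 2a
= 2 * (38)
= 76

76


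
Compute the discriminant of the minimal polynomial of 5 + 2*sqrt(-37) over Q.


The element 5 + 2*sqrt(-37) has minimal polynomial:
x^2 - 10*x + 173
Discriminant = (-10)^2 - 4*(173)
= 100 - 692
= -592

-592


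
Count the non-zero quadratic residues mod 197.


For prime p, the number of non-zero quadratic residues is (p-1)/2.
= (197-1)/2
= 98

98


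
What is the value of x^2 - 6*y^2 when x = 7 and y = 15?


x^2 - d*y^2
= 7^2 - 6*15^2
= 49 - 1350
= -1301

-1301


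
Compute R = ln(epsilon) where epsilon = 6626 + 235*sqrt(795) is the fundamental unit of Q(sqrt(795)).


epsilon = 6626 + 235*sqrt(795)
= 13251.9999
R = ln(13251.9999)
= 9.4919

9.4919


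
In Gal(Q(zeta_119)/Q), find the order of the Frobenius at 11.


The Frobenius at p in Gal(Q(zeta_n)/Q) = (Z/nZ)* is the class of p, so its order is ord_119(11), the smallest k >= 1 with 11^k = 1 mod 119.
n = 119 = 7 * 17, phi(119) = 96; the order divides phi(n).
Divisors of 96: 1, 2, 3, 4, 6, 8, 12, 16, 24, 32, 48, 96
Repeated squaring mod 119: 11^1 = 11, 11^2 = 2, 11^4 = 4, 11^8 = 16, 11^16 = 18, 11^32 = 86, 11^64 = 18
Test divisors in increasing order:
  k=1: 11^1 = 11 mod 119
  k=2: 11^2 = 2 mod 119
  k=3: 11^3 = 2 * 11 = 22 mod 119
  k=4: 11^4 = 4 mod 119
  k=6: 11^6 = 4 * 2 = 8 mod 119
  k=8: 11^8 = 16 mod 119
  k=12: 11^12 = 16 * 4 = 64 mod 119
  k=16: 11^16 = 18 mod 119
  k=24: 11^24 = 18 * 16 = 50 mod 119
  k=32: 11^32 = 86 mod 119
  k=48: 11^48 = 86 * 18 = 1 mod 119  <- first divisor giving 1
Order = 48

48


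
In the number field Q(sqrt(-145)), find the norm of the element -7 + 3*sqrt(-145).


N(a + b*sqrt(d)) = a^2 - d*b^2
= (-7)^2 - (-145)*(3)^2
= 49 + 1305
= 1354

1354


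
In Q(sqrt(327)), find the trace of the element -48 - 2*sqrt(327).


Tr(a + b*sqrt(d)) = (a + b*sqrt(d)) + (a - b*sqrt(d)) = 2a
= 2 * (-48)
= -96

-96


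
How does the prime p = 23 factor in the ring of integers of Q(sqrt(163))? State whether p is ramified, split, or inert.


K = Q(sqrt(163)). Since d mod 4 = 3, disc(K) = 652.
Check p | disc: 652 mod 23 = 8.
p does not divide disc. Compute Legendre symbol (d/p):
2^((23-1)/2) mod 23 = 1
(d/p) = 1, so p splits: (p) = P*P' with e=1, f=1, g=2.
Therefore p is split.

split


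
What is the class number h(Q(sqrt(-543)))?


K = Q(sqrt(-543)). d mod 4 = 1, so D = disc(K) = d = -543
h(K) equals the number of primitive reduced positive-definite forms (a, b, c) = a*x^2 + b*x*y + c*y^2 with b^2 - 4ac = D,
where reduced means |b| <= a <= c, with b >= 0 whenever |b| = a or a = c, and primitive means gcd(a, b, c) = 1.
Reduced forces 3a^2 <= |D| = 543, so 1 <= a <= 13; b must have the parity of D, and c = (b^2 - D)/(4a) must be an integer >= a.
Enumerate a = 1..13, b in [-a, a]:
  a=1: (1, 1, 136)  [1]
  a=2: (2, -1, 68), (2, 1, 68)  [2]
  a=3: (3, 3, 46)  [1]
  a=4: (4, -1, 34), (4, 1, 34)  [2]
  a=5: none
  a=6: (6, -3, 23), (6, 3, 23)  [2]
  a=7: none
  a=8: (8, -1, 17), (8, 1, 17)  [2]
  a=9..11: none
  a=12: (12, -9, 13), (12, 9, 13)  [2]
  a=13: none
Total reduced forms: 1 + 2 + 1 + 2 + 2 + 2 + 2 = 12
h = 12

12


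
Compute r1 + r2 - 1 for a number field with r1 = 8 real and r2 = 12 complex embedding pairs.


By Dirichlet's unit theorem:
rank = r1 + r2 - 1
= 8 + 12 - 1
= 19

19


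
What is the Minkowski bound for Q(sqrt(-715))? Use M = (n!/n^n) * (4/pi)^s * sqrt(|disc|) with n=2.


d = -715, d mod 4 = 1, so disc(K) = d = -715; |disc(K)| = 715
Imaginary quadratic field, so n = 2, s = r2 = 1, r1 = 0
M = (n!/n^n) * (4/pi)^s * sqrt(|disc(K)|) = (2!/2^2) * (4/pi)^1 * sqrt(715)
= 0.5 * 1.273240 * 26.739484
= 17.0229

17.0229


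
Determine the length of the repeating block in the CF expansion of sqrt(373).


Run the CF algorithm for sqrt(373).
a_0 = floor(sqrt(373)) = 19; set m_0=0, q_0=1.
Recurrence: m' = q*a - m,  q' = (d - m'^2)/q,  a' = floor((a_0 + m')/q').
  step 1: m=19, q=12, a=3
  step 2: m=17, q=7, a=5
  step 3: m=18, q=7, a=5
  step 4: m=17, q=12, a=3
  step 5: m=19, q=1, a=38
a_5 = 2*a_0 = 38, so the period closes here.
sqrt(373) = [19; 3, 5, 5, 3, 38]
Period length = 5

5


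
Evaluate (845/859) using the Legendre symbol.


p = 859 is prime, so compute (845/859) with the reciprocity algorithm (Jacobi-symbol steps: pull out 2s via (2/n), flip via reciprocity, reduce):
  reciprocity: (845/859) -> +(859/845)
  reduce: (14/845)
  pull out 2: (2/845) = -1  (since 845 mod 8 = 5)
  reciprocity: (7/845) -> +(845/7)
  reduce: (5/7)
  reciprocity: (5/7) -> +(7/5)
  reduce: (2/5)
  pull out 2: (2/5) = -1  (since 5 mod 8 = 5)
  (1/5) = 1
Product of signs = 1
(845/859) = 1

1


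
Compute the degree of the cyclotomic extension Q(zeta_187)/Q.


The degree equals Euler's totient phi(187).
187 = 11 * 17
phi(187) = 160

160


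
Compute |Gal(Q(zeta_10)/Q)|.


|Gal(Q(zeta_10)/Q)| = phi(10)
= 4

4


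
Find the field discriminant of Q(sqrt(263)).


For K = Q(sqrt(d)) with d squarefree: disc(K) = d if d = 1 mod 4, and disc(K) = 4d if d = 2 or 3 mod 4.
Here d = 263, and d mod 4 = 3.
d = 3 mod 4, not 1 (O_K = Z[sqrt(d)]), so disc(K) = 4d = 4 * (263) = 1052

1052


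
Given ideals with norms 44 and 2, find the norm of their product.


N(IJ) = N(I) * N(J)
= 44 * 2
= 88

88
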